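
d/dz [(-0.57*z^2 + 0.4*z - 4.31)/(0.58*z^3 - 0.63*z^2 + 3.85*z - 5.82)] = (0.3306*z^4 - 0.464*z^3 + 5.5569*z^2 + 1.2042*z + 14.2655)/(0.3364*z^6 - 0.7308*z^5 + 4.8629*z^4 - 11.6022*z^3 + 22.1557*z^2 - 44.814*z + 33.8724)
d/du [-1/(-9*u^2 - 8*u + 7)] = 2*(-9*u - 4)/(9*u^2 + 8*u - 7)^2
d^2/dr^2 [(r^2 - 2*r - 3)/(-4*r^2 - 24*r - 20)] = 4/(r^3 + 15*r^2 + 75*r + 125)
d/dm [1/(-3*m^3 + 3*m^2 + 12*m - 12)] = (3*m^2 - 2*m - 4)/(3*(m^3 - m^2 - 4*m + 4)^2)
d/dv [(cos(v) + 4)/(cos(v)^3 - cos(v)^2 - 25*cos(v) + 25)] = (-13*cos(v) + 11*cos(2*v) + cos(3*v) - 239)*sin(v)/(2*(cos(v)^3 - cos(v)^2 - 25*cos(v) + 25)^2)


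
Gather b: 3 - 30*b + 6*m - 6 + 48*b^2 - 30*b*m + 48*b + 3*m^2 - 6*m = 48*b^2 + b*(18 - 30*m) + 3*m^2 - 3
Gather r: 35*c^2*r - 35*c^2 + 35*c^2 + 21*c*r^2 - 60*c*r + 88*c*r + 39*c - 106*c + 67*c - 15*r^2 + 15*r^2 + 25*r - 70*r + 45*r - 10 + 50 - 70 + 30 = 21*c*r^2 + r*(35*c^2 + 28*c)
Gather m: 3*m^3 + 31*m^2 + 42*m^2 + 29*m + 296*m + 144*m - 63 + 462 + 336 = 3*m^3 + 73*m^2 + 469*m + 735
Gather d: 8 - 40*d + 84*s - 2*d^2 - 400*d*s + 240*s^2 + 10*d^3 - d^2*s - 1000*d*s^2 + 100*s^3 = 10*d^3 + d^2*(-s - 2) + d*(-1000*s^2 - 400*s - 40) + 100*s^3 + 240*s^2 + 84*s + 8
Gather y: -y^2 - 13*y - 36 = -y^2 - 13*y - 36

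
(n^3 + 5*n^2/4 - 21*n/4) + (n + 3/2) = n^3 + 5*n^2/4 - 17*n/4 + 3/2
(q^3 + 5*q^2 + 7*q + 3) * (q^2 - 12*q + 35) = q^5 - 7*q^4 - 18*q^3 + 94*q^2 + 209*q + 105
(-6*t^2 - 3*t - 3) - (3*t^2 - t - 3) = -9*t^2 - 2*t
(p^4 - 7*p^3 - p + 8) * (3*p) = 3*p^5 - 21*p^4 - 3*p^2 + 24*p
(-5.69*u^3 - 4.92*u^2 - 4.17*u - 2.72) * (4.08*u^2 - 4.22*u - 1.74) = -23.2152*u^5 + 3.9382*u^4 + 13.6494*u^3 + 15.0606*u^2 + 18.7342*u + 4.7328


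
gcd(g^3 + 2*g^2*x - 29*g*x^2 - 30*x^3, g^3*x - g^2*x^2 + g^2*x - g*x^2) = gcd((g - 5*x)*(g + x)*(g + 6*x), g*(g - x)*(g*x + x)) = 1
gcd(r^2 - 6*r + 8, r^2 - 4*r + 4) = r - 2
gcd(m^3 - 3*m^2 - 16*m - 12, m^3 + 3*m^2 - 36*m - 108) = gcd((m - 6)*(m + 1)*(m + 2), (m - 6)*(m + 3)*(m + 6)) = m - 6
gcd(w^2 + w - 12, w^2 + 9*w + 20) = w + 4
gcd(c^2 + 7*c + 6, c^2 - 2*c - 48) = c + 6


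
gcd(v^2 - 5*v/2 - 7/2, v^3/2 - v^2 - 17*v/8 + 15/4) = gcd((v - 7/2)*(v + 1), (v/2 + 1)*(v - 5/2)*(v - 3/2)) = 1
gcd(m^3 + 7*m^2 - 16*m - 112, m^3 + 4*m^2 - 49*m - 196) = m^2 + 11*m + 28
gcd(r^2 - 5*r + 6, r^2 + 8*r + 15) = 1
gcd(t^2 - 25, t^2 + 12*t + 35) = t + 5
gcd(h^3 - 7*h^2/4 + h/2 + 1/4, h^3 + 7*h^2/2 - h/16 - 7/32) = h + 1/4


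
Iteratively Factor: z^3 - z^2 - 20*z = (z + 4)*(z^2 - 5*z) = z*(z + 4)*(z - 5)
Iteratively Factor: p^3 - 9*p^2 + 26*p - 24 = (p - 2)*(p^2 - 7*p + 12) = (p - 3)*(p - 2)*(p - 4)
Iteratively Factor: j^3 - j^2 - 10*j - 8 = (j - 4)*(j^2 + 3*j + 2) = (j - 4)*(j + 2)*(j + 1)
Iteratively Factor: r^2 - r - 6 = (r + 2)*(r - 3)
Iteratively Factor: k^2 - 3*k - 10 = (k + 2)*(k - 5)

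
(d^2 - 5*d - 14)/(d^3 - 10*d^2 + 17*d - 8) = (d^2 - 5*d - 14)/(d^3 - 10*d^2 + 17*d - 8)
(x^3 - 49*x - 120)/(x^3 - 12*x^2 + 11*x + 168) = (x + 5)/(x - 7)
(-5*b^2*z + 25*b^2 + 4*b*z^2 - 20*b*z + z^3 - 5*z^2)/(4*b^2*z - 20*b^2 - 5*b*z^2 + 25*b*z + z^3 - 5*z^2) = (5*b + z)/(-4*b + z)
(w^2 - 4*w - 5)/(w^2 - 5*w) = (w + 1)/w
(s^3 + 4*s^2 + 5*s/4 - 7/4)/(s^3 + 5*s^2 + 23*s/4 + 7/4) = (2*s - 1)/(2*s + 1)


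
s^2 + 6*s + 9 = (s + 3)^2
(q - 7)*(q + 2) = q^2 - 5*q - 14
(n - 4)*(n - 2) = n^2 - 6*n + 8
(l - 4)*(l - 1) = l^2 - 5*l + 4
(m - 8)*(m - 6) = m^2 - 14*m + 48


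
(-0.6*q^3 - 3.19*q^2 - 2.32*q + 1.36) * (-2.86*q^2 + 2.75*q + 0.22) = 1.716*q^5 + 7.4734*q^4 - 2.2693*q^3 - 10.9714*q^2 + 3.2296*q + 0.2992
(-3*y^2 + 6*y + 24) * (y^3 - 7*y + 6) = -3*y^5 + 6*y^4 + 45*y^3 - 60*y^2 - 132*y + 144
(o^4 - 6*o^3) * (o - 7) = o^5 - 13*o^4 + 42*o^3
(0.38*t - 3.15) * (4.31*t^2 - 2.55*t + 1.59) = 1.6378*t^3 - 14.5455*t^2 + 8.6367*t - 5.0085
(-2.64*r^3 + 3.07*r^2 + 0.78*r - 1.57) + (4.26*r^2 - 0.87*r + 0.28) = -2.64*r^3 + 7.33*r^2 - 0.09*r - 1.29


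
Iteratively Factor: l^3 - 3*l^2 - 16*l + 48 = (l + 4)*(l^2 - 7*l + 12) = (l - 3)*(l + 4)*(l - 4)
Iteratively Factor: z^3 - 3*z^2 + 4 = (z - 2)*(z^2 - z - 2) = (z - 2)*(z + 1)*(z - 2)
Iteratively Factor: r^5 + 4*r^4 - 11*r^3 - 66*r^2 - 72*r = (r)*(r^4 + 4*r^3 - 11*r^2 - 66*r - 72) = r*(r - 4)*(r^3 + 8*r^2 + 21*r + 18) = r*(r - 4)*(r + 2)*(r^2 + 6*r + 9) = r*(r - 4)*(r + 2)*(r + 3)*(r + 3)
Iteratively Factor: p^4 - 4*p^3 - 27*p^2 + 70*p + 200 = (p - 5)*(p^3 + p^2 - 22*p - 40) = (p - 5)*(p + 2)*(p^2 - p - 20) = (p - 5)*(p + 2)*(p + 4)*(p - 5)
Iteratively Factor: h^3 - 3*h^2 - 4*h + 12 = (h - 3)*(h^2 - 4) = (h - 3)*(h - 2)*(h + 2)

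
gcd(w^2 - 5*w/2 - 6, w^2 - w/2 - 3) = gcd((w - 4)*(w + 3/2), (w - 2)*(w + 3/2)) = w + 3/2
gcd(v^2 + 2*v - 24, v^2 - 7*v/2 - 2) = v - 4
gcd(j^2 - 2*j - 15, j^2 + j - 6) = j + 3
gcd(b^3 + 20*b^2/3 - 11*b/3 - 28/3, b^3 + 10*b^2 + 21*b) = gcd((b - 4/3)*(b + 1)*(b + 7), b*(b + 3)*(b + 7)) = b + 7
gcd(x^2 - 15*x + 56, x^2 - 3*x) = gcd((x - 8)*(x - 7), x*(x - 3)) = 1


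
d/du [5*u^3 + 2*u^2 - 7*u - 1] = 15*u^2 + 4*u - 7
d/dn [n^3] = 3*n^2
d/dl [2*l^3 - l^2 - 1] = 2*l*(3*l - 1)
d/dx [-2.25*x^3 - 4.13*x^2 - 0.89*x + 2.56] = -6.75*x^2 - 8.26*x - 0.89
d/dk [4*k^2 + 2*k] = 8*k + 2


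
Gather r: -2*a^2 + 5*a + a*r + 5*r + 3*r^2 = -2*a^2 + 5*a + 3*r^2 + r*(a + 5)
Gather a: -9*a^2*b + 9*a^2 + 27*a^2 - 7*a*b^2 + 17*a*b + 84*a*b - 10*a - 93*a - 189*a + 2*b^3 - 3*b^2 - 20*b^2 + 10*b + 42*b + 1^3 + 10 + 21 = a^2*(36 - 9*b) + a*(-7*b^2 + 101*b - 292) + 2*b^3 - 23*b^2 + 52*b + 32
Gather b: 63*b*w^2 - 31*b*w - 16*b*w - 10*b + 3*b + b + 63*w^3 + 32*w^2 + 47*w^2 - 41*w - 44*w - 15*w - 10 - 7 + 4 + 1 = b*(63*w^2 - 47*w - 6) + 63*w^3 + 79*w^2 - 100*w - 12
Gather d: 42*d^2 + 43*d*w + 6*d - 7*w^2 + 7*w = 42*d^2 + d*(43*w + 6) - 7*w^2 + 7*w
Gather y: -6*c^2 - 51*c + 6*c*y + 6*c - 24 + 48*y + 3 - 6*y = -6*c^2 - 45*c + y*(6*c + 42) - 21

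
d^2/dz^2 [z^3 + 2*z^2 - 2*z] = 6*z + 4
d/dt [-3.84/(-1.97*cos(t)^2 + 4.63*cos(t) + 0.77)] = (15.1296*cos(t) - 17.7792)*sin(t)/(-1.97*cos(t)^2 + 4.63*cos(t) + 0.77)^2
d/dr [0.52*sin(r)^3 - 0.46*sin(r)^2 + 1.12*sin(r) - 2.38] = (1.56*sin(r)^2 - 0.92*sin(r) + 1.12)*cos(r)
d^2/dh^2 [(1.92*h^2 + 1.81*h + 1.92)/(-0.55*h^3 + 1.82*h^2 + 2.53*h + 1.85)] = (-1.1616*h^6 - 3.28515*h^5 - 12.12882*h^4 + 4.05386599999999*h^3 - 5.44102799999999*h^2 - 28.200972*h - 7.84916599999999)/(0.166375*h^9 - 1.65165*h^8 + 3.169485*h^7 + 7.487737*h^6 - 3.468531*h^5 - 37.887084*h^4 - 61.658212*h^3 - 54.211845*h^2 - 25.976775*h - 6.331625)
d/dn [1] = 0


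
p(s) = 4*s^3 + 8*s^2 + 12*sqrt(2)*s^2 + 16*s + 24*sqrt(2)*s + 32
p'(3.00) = 307.76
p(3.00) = 514.56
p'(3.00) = 307.76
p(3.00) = 514.56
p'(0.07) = 53.50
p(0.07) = 35.62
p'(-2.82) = 4.54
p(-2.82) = 0.04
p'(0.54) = 80.41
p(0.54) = 66.88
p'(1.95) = 192.96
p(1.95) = 254.00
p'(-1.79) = -1.00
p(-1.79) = -0.33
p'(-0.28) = 36.90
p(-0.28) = 19.89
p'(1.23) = 129.52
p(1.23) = 138.65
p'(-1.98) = -1.90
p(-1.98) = -0.04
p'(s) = 12*s^2 + 16*s + 24*sqrt(2)*s + 16 + 24*sqrt(2)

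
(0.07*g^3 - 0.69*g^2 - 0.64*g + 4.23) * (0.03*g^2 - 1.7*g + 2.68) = 0.0021*g^5 - 0.1397*g^4 + 1.3414*g^3 - 0.6343*g^2 - 8.9062*g + 11.3364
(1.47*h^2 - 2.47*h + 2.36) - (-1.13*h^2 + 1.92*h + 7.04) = 2.6*h^2 - 4.39*h - 4.68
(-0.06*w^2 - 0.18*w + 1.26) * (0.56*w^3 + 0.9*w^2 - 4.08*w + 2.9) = -0.0336*w^5 - 0.1548*w^4 + 0.7884*w^3 + 1.6944*w^2 - 5.6628*w + 3.654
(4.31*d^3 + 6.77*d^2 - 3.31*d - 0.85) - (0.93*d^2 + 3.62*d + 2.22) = 4.31*d^3 + 5.84*d^2 - 6.93*d - 3.07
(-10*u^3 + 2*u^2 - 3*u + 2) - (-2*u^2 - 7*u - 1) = -10*u^3 + 4*u^2 + 4*u + 3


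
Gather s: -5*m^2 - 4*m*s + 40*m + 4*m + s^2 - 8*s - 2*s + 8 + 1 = -5*m^2 + 44*m + s^2 + s*(-4*m - 10) + 9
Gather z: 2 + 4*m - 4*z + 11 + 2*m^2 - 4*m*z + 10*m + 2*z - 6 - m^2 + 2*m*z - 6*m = m^2 + 8*m + z*(-2*m - 2) + 7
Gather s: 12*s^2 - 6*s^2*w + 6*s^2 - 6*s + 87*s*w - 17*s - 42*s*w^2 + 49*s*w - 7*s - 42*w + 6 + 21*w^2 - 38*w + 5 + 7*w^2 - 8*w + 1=s^2*(18 - 6*w) + s*(-42*w^2 + 136*w - 30) + 28*w^2 - 88*w + 12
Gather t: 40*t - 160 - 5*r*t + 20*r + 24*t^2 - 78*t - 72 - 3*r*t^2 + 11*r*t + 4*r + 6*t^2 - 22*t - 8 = 24*r + t^2*(30 - 3*r) + t*(6*r - 60) - 240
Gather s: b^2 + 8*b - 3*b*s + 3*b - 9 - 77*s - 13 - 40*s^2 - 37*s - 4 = b^2 + 11*b - 40*s^2 + s*(-3*b - 114) - 26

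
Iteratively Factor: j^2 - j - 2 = (j - 2)*(j + 1)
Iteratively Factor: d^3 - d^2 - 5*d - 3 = (d + 1)*(d^2 - 2*d - 3) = (d - 3)*(d + 1)*(d + 1)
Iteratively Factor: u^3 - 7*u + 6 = (u - 2)*(u^2 + 2*u - 3) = (u - 2)*(u + 3)*(u - 1)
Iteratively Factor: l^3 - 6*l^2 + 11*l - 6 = (l - 3)*(l^2 - 3*l + 2) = (l - 3)*(l - 2)*(l - 1)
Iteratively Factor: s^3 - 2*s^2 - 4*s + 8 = (s - 2)*(s^2 - 4) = (s - 2)^2*(s + 2)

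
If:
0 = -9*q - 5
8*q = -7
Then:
No Solution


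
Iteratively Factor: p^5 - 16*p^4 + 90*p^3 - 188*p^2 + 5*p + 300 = (p - 4)*(p^4 - 12*p^3 + 42*p^2 - 20*p - 75) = (p - 5)*(p - 4)*(p^3 - 7*p^2 + 7*p + 15) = (p - 5)*(p - 4)*(p + 1)*(p^2 - 8*p + 15) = (p - 5)^2*(p - 4)*(p + 1)*(p - 3)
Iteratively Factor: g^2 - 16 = (g + 4)*(g - 4)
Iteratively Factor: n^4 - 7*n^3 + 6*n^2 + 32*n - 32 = (n - 4)*(n^3 - 3*n^2 - 6*n + 8) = (n - 4)*(n + 2)*(n^2 - 5*n + 4) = (n - 4)*(n - 1)*(n + 2)*(n - 4)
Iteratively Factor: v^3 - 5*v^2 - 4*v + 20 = (v + 2)*(v^2 - 7*v + 10) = (v - 2)*(v + 2)*(v - 5)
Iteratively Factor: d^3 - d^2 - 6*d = (d - 3)*(d^2 + 2*d) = d*(d - 3)*(d + 2)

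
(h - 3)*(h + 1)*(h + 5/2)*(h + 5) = h^4 + 11*h^3/2 - 11*h^2/2 - 95*h/2 - 75/2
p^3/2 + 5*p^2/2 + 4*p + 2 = (p/2 + 1)*(p + 1)*(p + 2)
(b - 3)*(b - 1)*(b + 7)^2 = b^4 + 10*b^3 - 4*b^2 - 154*b + 147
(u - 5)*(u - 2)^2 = u^3 - 9*u^2 + 24*u - 20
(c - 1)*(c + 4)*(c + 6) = c^3 + 9*c^2 + 14*c - 24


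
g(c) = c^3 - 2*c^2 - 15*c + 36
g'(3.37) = 5.59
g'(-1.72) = 0.76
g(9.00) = 468.00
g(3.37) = 1.01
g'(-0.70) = -10.73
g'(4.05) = 18.01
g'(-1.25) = -5.31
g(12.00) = 1296.00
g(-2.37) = 47.00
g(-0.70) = 45.18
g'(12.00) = 369.00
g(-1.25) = 49.67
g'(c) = 3*c^2 - 4*c - 15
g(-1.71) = 50.80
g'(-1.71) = 0.61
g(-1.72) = 50.79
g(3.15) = 0.16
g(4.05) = 8.88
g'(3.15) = 2.17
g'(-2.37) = 11.33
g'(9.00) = 192.00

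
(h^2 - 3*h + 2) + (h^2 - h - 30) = 2*h^2 - 4*h - 28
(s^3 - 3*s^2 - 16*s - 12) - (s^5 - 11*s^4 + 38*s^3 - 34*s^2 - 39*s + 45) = -s^5 + 11*s^4 - 37*s^3 + 31*s^2 + 23*s - 57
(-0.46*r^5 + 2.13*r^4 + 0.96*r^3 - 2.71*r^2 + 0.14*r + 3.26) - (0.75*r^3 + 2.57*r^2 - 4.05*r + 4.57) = -0.46*r^5 + 2.13*r^4 + 0.21*r^3 - 5.28*r^2 + 4.19*r - 1.31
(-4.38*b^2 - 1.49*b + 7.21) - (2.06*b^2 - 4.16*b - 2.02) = -6.44*b^2 + 2.67*b + 9.23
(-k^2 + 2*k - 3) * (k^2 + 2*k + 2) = -k^4 - k^2 - 2*k - 6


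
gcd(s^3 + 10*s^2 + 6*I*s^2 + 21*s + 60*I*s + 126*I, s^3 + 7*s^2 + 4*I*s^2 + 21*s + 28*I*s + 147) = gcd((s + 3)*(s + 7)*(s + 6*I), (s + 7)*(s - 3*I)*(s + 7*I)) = s + 7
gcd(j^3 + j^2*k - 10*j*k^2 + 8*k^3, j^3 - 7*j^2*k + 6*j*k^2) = j - k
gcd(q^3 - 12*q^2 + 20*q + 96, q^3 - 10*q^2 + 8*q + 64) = q^2 - 6*q - 16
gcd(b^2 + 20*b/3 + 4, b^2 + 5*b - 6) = b + 6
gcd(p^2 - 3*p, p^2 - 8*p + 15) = p - 3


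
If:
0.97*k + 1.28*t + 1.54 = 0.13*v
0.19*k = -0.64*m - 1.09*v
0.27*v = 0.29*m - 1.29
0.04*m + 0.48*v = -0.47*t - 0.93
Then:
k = -0.98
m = 2.98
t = -0.62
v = -1.58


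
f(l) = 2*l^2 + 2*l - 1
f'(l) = 4*l + 2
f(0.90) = 2.42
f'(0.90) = 5.60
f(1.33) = 5.20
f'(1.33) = 7.32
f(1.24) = 4.56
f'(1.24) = 6.96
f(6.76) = 103.92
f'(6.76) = 29.04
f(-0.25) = -1.38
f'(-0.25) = 1.00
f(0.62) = 1.01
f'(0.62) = 4.48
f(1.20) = 4.28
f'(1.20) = 6.80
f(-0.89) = -1.20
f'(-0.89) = -1.56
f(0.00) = -1.00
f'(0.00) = 2.00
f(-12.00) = 263.00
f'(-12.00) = -46.00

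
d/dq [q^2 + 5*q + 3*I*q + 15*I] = 2*q + 5 + 3*I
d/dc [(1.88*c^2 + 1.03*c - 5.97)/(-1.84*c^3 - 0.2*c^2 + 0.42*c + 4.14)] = (3.4592*c^4 + 3.7904*c^3 - 31.9588*c^2 + 13.1784*c + 6.7716)/(3.3856*c^6 + 0.736*c^5 - 1.5056*c^4 - 15.4032*c^3 - 1.4796*c^2 + 3.4776*c + 17.1396)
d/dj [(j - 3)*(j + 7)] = 2*j + 4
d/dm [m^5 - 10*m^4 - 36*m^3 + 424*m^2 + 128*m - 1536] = 5*m^4 - 40*m^3 - 108*m^2 + 848*m + 128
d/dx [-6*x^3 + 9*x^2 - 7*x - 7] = -18*x^2 + 18*x - 7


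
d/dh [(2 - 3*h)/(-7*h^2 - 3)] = (-21*h^2 + 28*h + 9)/(49*h^4 + 42*h^2 + 9)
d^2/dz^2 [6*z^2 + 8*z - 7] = 12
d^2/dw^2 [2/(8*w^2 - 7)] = 32*(24*w^2 + 7)/(8*w^2 - 7)^3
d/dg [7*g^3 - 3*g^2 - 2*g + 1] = 21*g^2 - 6*g - 2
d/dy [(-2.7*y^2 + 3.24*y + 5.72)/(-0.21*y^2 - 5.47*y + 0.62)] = (15.4494*y^2 - 0.945599999999999*y + 33.2972)/(0.0441*y^4 + 2.2974*y^3 + 29.6605*y^2 - 6.7828*y + 0.3844)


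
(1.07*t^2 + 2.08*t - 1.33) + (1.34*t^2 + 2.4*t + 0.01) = 2.41*t^2 + 4.48*t - 1.32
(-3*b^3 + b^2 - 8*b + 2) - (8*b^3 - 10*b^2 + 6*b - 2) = -11*b^3 + 11*b^2 - 14*b + 4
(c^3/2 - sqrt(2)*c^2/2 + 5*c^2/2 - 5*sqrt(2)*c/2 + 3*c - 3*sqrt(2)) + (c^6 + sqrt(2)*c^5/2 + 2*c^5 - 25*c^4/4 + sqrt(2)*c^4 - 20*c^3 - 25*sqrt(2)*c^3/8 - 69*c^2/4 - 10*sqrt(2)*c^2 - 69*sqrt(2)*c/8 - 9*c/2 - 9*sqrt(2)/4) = c^6 + sqrt(2)*c^5/2 + 2*c^5 - 25*c^4/4 + sqrt(2)*c^4 - 39*c^3/2 - 25*sqrt(2)*c^3/8 - 21*sqrt(2)*c^2/2 - 59*c^2/4 - 89*sqrt(2)*c/8 - 3*c/2 - 21*sqrt(2)/4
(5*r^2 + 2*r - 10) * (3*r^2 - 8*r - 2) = 15*r^4 - 34*r^3 - 56*r^2 + 76*r + 20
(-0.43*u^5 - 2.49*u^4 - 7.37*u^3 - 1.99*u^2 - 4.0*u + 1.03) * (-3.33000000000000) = 1.4319*u^5 + 8.2917*u^4 + 24.5421*u^3 + 6.6267*u^2 + 13.32*u - 3.4299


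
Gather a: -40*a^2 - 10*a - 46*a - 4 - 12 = -40*a^2 - 56*a - 16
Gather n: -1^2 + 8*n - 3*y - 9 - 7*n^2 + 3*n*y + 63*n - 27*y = -7*n^2 + n*(3*y + 71) - 30*y - 10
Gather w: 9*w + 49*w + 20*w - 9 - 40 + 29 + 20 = 78*w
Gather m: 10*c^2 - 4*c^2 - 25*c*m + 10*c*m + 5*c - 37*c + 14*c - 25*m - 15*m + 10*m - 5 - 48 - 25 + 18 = 6*c^2 - 18*c + m*(-15*c - 30) - 60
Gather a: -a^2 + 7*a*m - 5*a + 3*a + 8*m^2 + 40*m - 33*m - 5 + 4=-a^2 + a*(7*m - 2) + 8*m^2 + 7*m - 1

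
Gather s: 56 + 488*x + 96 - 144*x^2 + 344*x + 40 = -144*x^2 + 832*x + 192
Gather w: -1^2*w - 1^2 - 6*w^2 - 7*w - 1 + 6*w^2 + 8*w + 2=0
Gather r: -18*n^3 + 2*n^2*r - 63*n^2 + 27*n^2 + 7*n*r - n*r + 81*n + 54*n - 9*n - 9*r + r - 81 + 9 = -18*n^3 - 36*n^2 + 126*n + r*(2*n^2 + 6*n - 8) - 72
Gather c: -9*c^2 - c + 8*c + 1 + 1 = -9*c^2 + 7*c + 2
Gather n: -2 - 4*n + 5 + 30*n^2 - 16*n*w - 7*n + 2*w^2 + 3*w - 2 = 30*n^2 + n*(-16*w - 11) + 2*w^2 + 3*w + 1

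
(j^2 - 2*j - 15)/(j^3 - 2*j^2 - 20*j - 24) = (-j^2 + 2*j + 15)/(-j^3 + 2*j^2 + 20*j + 24)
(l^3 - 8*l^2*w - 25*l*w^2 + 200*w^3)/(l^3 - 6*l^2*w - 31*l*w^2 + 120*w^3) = (-l + 5*w)/(-l + 3*w)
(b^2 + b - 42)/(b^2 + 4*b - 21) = (b - 6)/(b - 3)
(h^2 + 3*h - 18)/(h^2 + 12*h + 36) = (h - 3)/(h + 6)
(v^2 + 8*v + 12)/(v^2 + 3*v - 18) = (v + 2)/(v - 3)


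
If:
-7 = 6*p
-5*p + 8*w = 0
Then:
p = -7/6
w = -35/48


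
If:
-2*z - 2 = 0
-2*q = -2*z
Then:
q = -1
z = -1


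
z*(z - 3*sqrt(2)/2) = z^2 - 3*sqrt(2)*z/2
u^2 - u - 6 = (u - 3)*(u + 2)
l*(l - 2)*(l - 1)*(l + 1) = l^4 - 2*l^3 - l^2 + 2*l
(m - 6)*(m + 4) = m^2 - 2*m - 24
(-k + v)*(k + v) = -k^2 + v^2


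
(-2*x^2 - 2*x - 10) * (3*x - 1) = -6*x^3 - 4*x^2 - 28*x + 10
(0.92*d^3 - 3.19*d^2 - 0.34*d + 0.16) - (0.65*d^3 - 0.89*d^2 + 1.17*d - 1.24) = 0.27*d^3 - 2.3*d^2 - 1.51*d + 1.4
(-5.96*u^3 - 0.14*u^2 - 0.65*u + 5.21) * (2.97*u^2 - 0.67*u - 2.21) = -17.7012*u^5 + 3.5774*u^4 + 11.3349*u^3 + 16.2186*u^2 - 2.0542*u - 11.5141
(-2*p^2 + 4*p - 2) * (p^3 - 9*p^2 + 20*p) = -2*p^5 + 22*p^4 - 78*p^3 + 98*p^2 - 40*p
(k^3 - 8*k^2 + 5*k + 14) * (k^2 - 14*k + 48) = k^5 - 22*k^4 + 165*k^3 - 440*k^2 + 44*k + 672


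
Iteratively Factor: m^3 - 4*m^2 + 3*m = (m - 1)*(m^2 - 3*m) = m*(m - 1)*(m - 3)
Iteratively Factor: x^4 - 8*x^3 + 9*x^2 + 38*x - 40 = (x + 2)*(x^3 - 10*x^2 + 29*x - 20) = (x - 4)*(x + 2)*(x^2 - 6*x + 5) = (x - 4)*(x - 1)*(x + 2)*(x - 5)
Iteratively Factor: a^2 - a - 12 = (a - 4)*(a + 3)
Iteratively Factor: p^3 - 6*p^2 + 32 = (p + 2)*(p^2 - 8*p + 16) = (p - 4)*(p + 2)*(p - 4)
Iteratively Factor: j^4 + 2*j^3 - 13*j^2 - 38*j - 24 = (j - 4)*(j^3 + 6*j^2 + 11*j + 6) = (j - 4)*(j + 3)*(j^2 + 3*j + 2) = (j - 4)*(j + 1)*(j + 3)*(j + 2)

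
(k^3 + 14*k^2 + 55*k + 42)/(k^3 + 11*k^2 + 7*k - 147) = (k^2 + 7*k + 6)/(k^2 + 4*k - 21)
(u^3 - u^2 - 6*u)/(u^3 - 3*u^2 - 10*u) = (u - 3)/(u - 5)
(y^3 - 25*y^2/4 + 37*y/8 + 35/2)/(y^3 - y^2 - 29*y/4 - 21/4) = (4*y^2 - 11*y - 20)/(2*(2*y^2 + 5*y + 3))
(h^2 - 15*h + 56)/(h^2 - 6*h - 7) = (h - 8)/(h + 1)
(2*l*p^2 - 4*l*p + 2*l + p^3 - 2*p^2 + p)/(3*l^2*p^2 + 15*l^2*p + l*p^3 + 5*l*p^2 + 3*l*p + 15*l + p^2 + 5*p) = (2*l*p^2 - 4*l*p + 2*l + p^3 - 2*p^2 + p)/(3*l^2*p^2 + 15*l^2*p + l*p^3 + 5*l*p^2 + 3*l*p + 15*l + p^2 + 5*p)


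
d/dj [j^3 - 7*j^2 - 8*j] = 3*j^2 - 14*j - 8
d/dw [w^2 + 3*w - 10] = 2*w + 3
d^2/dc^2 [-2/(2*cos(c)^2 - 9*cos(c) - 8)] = 2*(-16*sin(c)^4 + 153*sin(c)^2 + 9*cos(c)/2 + 27*cos(3*c)/2 + 57)/(2*sin(c)^2 + 9*cos(c) + 6)^3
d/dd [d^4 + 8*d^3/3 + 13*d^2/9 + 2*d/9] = 4*d^3 + 8*d^2 + 26*d/9 + 2/9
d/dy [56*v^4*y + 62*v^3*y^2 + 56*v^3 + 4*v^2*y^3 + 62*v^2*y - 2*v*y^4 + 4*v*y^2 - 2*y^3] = 56*v^4 + 124*v^3*y + 12*v^2*y^2 + 62*v^2 - 8*v*y^3 + 8*v*y - 6*y^2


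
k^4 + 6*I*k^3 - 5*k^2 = k^2*(k + I)*(k + 5*I)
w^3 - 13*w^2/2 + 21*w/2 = w*(w - 7/2)*(w - 3)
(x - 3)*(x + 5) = x^2 + 2*x - 15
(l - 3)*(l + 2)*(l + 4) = l^3 + 3*l^2 - 10*l - 24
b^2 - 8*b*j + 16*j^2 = (b - 4*j)^2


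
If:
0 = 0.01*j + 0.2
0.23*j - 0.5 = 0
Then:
No Solution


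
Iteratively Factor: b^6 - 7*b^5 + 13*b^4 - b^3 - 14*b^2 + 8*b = (b - 2)*(b^5 - 5*b^4 + 3*b^3 + 5*b^2 - 4*b) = (b - 2)*(b + 1)*(b^4 - 6*b^3 + 9*b^2 - 4*b) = (b - 4)*(b - 2)*(b + 1)*(b^3 - 2*b^2 + b) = (b - 4)*(b - 2)*(b - 1)*(b + 1)*(b^2 - b) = b*(b - 4)*(b - 2)*(b - 1)*(b + 1)*(b - 1)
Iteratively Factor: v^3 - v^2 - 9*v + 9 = (v + 3)*(v^2 - 4*v + 3) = (v - 3)*(v + 3)*(v - 1)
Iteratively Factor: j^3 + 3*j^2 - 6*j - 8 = (j + 4)*(j^2 - j - 2) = (j - 2)*(j + 4)*(j + 1)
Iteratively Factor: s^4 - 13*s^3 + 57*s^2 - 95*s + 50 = (s - 5)*(s^3 - 8*s^2 + 17*s - 10) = (s - 5)*(s - 1)*(s^2 - 7*s + 10) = (s - 5)^2*(s - 1)*(s - 2)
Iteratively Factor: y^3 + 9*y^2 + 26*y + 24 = (y + 3)*(y^2 + 6*y + 8) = (y + 3)*(y + 4)*(y + 2)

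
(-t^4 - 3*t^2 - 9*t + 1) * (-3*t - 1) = 3*t^5 + t^4 + 9*t^3 + 30*t^2 + 6*t - 1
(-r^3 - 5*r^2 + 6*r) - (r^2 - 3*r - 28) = -r^3 - 6*r^2 + 9*r + 28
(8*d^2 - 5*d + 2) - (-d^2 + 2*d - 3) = 9*d^2 - 7*d + 5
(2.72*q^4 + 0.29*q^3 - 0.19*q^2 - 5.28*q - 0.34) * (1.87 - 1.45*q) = -3.944*q^5 + 4.6659*q^4 + 0.8178*q^3 + 7.3007*q^2 - 9.3806*q - 0.6358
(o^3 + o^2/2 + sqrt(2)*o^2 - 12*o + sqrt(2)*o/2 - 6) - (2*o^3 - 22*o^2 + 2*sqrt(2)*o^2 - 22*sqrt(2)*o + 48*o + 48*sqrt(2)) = -o^3 - sqrt(2)*o^2 + 45*o^2/2 - 60*o + 45*sqrt(2)*o/2 - 48*sqrt(2) - 6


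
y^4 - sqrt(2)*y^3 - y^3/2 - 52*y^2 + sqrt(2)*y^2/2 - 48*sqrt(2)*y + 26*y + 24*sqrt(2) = (y - 1/2)*(y - 6*sqrt(2))*(y + sqrt(2))*(y + 4*sqrt(2))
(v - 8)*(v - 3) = v^2 - 11*v + 24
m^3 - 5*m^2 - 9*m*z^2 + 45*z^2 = (m - 5)*(m - 3*z)*(m + 3*z)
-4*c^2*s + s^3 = s*(-2*c + s)*(2*c + s)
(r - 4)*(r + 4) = r^2 - 16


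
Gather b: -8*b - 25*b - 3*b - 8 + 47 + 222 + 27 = 288 - 36*b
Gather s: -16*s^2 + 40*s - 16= -16*s^2 + 40*s - 16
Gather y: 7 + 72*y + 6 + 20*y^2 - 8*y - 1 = 20*y^2 + 64*y + 12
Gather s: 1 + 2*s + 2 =2*s + 3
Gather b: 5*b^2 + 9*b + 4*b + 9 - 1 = 5*b^2 + 13*b + 8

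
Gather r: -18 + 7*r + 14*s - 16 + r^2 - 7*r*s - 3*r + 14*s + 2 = r^2 + r*(4 - 7*s) + 28*s - 32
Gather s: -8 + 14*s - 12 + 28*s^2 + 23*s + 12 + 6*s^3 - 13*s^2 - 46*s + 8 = 6*s^3 + 15*s^2 - 9*s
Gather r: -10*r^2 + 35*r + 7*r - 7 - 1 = -10*r^2 + 42*r - 8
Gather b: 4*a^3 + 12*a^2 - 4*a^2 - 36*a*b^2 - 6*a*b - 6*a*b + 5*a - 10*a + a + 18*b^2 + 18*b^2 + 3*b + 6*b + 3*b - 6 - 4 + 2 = 4*a^3 + 8*a^2 - 4*a + b^2*(36 - 36*a) + b*(12 - 12*a) - 8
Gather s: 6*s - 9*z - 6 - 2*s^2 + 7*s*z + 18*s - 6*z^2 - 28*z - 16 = -2*s^2 + s*(7*z + 24) - 6*z^2 - 37*z - 22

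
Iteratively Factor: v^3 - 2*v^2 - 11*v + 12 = (v + 3)*(v^2 - 5*v + 4) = (v - 4)*(v + 3)*(v - 1)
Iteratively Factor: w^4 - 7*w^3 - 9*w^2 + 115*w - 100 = (w - 5)*(w^3 - 2*w^2 - 19*w + 20) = (w - 5)*(w - 1)*(w^2 - w - 20) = (w - 5)*(w - 1)*(w + 4)*(w - 5)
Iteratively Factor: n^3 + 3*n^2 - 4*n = (n)*(n^2 + 3*n - 4) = n*(n - 1)*(n + 4)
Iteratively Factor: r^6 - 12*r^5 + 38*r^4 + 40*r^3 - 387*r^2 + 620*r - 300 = (r + 3)*(r^5 - 15*r^4 + 83*r^3 - 209*r^2 + 240*r - 100) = (r - 5)*(r + 3)*(r^4 - 10*r^3 + 33*r^2 - 44*r + 20) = (r - 5)*(r - 2)*(r + 3)*(r^3 - 8*r^2 + 17*r - 10) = (r - 5)^2*(r - 2)*(r + 3)*(r^2 - 3*r + 2) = (r - 5)^2*(r - 2)*(r - 1)*(r + 3)*(r - 2)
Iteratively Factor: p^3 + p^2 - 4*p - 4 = (p + 1)*(p^2 - 4) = (p - 2)*(p + 1)*(p + 2)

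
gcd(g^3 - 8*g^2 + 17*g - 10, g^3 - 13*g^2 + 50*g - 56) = g - 2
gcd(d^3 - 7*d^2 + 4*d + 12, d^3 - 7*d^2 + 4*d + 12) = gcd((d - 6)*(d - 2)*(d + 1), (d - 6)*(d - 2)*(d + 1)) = d^3 - 7*d^2 + 4*d + 12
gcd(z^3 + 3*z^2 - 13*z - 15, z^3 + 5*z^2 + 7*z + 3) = z + 1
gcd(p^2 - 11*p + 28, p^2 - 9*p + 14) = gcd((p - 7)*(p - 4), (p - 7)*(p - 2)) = p - 7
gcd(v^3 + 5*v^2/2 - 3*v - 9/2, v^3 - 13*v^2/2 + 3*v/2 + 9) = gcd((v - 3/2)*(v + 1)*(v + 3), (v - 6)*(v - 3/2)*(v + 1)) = v^2 - v/2 - 3/2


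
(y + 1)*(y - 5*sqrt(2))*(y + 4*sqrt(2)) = y^3 - sqrt(2)*y^2 + y^2 - 40*y - sqrt(2)*y - 40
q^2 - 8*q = q*(q - 8)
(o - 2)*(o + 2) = o^2 - 4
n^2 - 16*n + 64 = (n - 8)^2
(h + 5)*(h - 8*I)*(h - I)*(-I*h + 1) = -I*h^4 - 8*h^3 - 5*I*h^3 - 40*h^2 - I*h^2 - 8*h - 5*I*h - 40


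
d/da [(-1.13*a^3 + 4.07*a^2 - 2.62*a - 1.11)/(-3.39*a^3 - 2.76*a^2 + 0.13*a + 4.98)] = (16.9161*a^4 - 18.0574*a^3 - 34.873*a^2 + 34.41*a - 12.9033)/(11.4921*a^6 + 18.7128*a^5 + 6.7362*a^4 - 34.482*a^3 - 27.4727*a^2 + 1.2948*a + 24.8004)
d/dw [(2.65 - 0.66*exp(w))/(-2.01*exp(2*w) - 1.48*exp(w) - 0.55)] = (-1.3266*exp(2*w) + 10.653*exp(w) + 4.285)*exp(w)/(4.0401*exp(4*w) + 5.9496*exp(3*w) + 4.4014*exp(2*w) + 1.628*exp(w) + 0.3025)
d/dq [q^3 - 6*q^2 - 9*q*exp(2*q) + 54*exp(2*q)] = 3*q^2 - 18*q*exp(2*q) - 12*q + 99*exp(2*q)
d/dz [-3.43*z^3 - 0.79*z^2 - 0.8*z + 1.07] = -10.29*z^2 - 1.58*z - 0.8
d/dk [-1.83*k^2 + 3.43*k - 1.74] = 3.43 - 3.66*k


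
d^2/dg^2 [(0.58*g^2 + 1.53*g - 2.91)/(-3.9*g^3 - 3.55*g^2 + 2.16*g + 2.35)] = (-17.6436*g^6 - 139.6278*g^5 + 374.72058*g^4 + 496.96743*g^3 - 124.34469*g^2 - 50.44653*g + 84.833602)/(59.319*g^9 + 161.9865*g^8 + 48.88845*g^7 - 241.922825*g^6 - 222.29118*g^5 + 79.619415*g^4 + 162.654354*g^3 + 25.922145*g^2 - 35.7858*g - 12.977875)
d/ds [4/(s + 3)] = -4/(s + 3)^2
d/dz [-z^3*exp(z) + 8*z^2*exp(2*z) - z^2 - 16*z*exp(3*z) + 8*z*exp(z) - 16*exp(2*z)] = -z^3*exp(z) + 16*z^2*exp(2*z) - 3*z^2*exp(z) - 48*z*exp(3*z) + 16*z*exp(2*z) + 8*z*exp(z) - 2*z - 16*exp(3*z) - 32*exp(2*z) + 8*exp(z)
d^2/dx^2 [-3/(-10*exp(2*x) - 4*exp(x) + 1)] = 12*(8*(5*exp(x) + 1)^2*exp(x) - (10*exp(x) + 1)*(10*exp(2*x) + 4*exp(x) - 1))*exp(x)/(10*exp(2*x) + 4*exp(x) - 1)^3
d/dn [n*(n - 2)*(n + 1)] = 3*n^2 - 2*n - 2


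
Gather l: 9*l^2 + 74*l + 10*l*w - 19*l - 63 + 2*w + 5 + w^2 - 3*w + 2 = 9*l^2 + l*(10*w + 55) + w^2 - w - 56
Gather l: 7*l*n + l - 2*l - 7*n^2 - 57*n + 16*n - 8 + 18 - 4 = l*(7*n - 1) - 7*n^2 - 41*n + 6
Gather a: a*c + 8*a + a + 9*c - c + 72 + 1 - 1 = a*(c + 9) + 8*c + 72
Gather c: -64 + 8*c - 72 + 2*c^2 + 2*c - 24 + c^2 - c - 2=3*c^2 + 9*c - 162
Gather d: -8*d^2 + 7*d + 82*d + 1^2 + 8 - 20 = -8*d^2 + 89*d - 11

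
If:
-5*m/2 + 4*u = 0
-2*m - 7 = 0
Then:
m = -7/2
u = -35/16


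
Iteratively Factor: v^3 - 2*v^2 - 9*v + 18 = (v + 3)*(v^2 - 5*v + 6) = (v - 2)*(v + 3)*(v - 3)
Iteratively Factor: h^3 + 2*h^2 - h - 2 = (h - 1)*(h^2 + 3*h + 2) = (h - 1)*(h + 2)*(h + 1)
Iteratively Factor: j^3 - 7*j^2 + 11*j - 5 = (j - 1)*(j^2 - 6*j + 5) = (j - 1)^2*(j - 5)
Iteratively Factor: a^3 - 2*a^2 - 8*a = (a)*(a^2 - 2*a - 8) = a*(a + 2)*(a - 4)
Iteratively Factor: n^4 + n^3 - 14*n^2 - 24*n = (n)*(n^3 + n^2 - 14*n - 24) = n*(n - 4)*(n^2 + 5*n + 6) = n*(n - 4)*(n + 3)*(n + 2)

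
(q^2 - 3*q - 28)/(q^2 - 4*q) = (q^2 - 3*q - 28)/(q*(q - 4))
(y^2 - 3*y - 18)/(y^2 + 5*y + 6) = (y - 6)/(y + 2)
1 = 1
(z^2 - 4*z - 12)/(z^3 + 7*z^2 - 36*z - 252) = (z + 2)/(z^2 + 13*z + 42)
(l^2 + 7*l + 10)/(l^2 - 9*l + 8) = (l^2 + 7*l + 10)/(l^2 - 9*l + 8)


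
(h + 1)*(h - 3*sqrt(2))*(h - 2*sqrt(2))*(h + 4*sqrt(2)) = h^4 - sqrt(2)*h^3 + h^3 - 28*h^2 - sqrt(2)*h^2 - 28*h + 48*sqrt(2)*h + 48*sqrt(2)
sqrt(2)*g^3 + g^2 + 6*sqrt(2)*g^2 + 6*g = g*(g + 6)*(sqrt(2)*g + 1)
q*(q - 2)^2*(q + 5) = q^4 + q^3 - 16*q^2 + 20*q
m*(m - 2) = m^2 - 2*m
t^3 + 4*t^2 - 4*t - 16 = (t - 2)*(t + 2)*(t + 4)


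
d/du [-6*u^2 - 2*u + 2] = -12*u - 2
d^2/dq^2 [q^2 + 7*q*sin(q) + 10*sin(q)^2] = -7*q*sin(q) - 40*sin(q)^2 + 14*cos(q) + 22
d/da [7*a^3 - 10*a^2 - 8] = a*(21*a - 20)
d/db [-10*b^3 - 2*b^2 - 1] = 2*b*(-15*b - 2)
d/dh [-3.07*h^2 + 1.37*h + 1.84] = 1.37 - 6.14*h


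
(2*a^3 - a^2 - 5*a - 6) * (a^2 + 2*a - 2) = 2*a^5 + 3*a^4 - 11*a^3 - 14*a^2 - 2*a + 12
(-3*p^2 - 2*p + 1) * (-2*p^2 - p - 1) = 6*p^4 + 7*p^3 + 3*p^2 + p - 1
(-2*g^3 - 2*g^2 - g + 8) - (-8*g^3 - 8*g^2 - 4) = 6*g^3 + 6*g^2 - g + 12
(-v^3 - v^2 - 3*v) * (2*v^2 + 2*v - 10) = -2*v^5 - 4*v^4 + 2*v^3 + 4*v^2 + 30*v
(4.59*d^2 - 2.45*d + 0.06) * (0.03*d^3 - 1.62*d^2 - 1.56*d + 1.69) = 0.1377*d^5 - 7.5093*d^4 - 3.1896*d^3 + 11.4819*d^2 - 4.2341*d + 0.1014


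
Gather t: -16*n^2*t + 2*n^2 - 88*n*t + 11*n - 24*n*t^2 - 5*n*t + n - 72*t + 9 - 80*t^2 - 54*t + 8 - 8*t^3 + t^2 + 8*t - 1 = 2*n^2 + 12*n - 8*t^3 + t^2*(-24*n - 79) + t*(-16*n^2 - 93*n - 118) + 16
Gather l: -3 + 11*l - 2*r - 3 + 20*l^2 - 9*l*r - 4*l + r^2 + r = 20*l^2 + l*(7 - 9*r) + r^2 - r - 6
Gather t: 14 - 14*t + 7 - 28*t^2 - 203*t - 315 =-28*t^2 - 217*t - 294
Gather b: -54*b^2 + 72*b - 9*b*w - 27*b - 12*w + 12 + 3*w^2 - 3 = -54*b^2 + b*(45 - 9*w) + 3*w^2 - 12*w + 9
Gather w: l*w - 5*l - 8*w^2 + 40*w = -5*l - 8*w^2 + w*(l + 40)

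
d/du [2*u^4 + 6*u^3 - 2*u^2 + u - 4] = 8*u^3 + 18*u^2 - 4*u + 1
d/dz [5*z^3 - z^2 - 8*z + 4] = 15*z^2 - 2*z - 8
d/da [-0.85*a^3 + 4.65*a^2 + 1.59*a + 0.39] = -2.55*a^2 + 9.3*a + 1.59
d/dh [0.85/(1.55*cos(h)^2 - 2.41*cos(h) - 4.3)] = (2.635*cos(h) - 2.0485)*sin(h)/(-1.55*cos(h)^2 + 2.41*cos(h) + 4.3)^2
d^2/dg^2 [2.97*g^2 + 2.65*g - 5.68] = 5.94000000000000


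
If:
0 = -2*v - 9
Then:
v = -9/2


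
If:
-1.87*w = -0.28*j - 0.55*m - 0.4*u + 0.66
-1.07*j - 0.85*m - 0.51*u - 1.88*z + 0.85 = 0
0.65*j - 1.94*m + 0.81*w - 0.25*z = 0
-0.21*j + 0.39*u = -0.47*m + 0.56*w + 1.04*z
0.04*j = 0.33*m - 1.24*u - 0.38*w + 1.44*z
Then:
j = 0.43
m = 0.03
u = 0.22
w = -0.23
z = 0.14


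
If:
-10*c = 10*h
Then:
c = -h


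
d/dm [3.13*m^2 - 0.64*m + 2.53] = 6.26*m - 0.64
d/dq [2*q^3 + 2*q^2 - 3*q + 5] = 6*q^2 + 4*q - 3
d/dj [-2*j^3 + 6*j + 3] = 6 - 6*j^2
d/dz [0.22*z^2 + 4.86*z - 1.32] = 0.44*z + 4.86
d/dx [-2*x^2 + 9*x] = 9 - 4*x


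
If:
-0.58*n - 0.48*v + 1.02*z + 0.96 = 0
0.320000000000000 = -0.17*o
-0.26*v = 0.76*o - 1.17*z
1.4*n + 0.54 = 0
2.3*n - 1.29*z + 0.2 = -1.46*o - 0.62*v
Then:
No Solution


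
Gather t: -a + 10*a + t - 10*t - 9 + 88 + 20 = 9*a - 9*t + 99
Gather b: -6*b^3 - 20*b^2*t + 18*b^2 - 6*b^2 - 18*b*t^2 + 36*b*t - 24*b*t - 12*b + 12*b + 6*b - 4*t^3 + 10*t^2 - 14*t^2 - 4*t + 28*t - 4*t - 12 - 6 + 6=-6*b^3 + b^2*(12 - 20*t) + b*(-18*t^2 + 12*t + 6) - 4*t^3 - 4*t^2 + 20*t - 12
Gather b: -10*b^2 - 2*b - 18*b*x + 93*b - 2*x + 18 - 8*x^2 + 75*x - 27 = -10*b^2 + b*(91 - 18*x) - 8*x^2 + 73*x - 9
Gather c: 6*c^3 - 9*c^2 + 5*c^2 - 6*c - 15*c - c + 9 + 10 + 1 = 6*c^3 - 4*c^2 - 22*c + 20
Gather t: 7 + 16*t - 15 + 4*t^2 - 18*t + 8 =4*t^2 - 2*t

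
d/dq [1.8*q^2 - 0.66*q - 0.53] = 3.6*q - 0.66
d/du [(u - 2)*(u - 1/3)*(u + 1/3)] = 3*u^2 - 4*u - 1/9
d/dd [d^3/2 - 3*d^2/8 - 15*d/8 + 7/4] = 3*d^2/2 - 3*d/4 - 15/8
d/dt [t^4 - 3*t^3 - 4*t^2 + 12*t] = 4*t^3 - 9*t^2 - 8*t + 12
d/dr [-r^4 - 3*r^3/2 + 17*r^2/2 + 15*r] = -4*r^3 - 9*r^2/2 + 17*r + 15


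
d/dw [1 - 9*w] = -9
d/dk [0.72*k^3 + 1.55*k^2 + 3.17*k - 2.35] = 2.16*k^2 + 3.1*k + 3.17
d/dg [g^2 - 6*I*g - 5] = 2*g - 6*I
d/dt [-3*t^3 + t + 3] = 1 - 9*t^2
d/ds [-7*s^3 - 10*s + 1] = -21*s^2 - 10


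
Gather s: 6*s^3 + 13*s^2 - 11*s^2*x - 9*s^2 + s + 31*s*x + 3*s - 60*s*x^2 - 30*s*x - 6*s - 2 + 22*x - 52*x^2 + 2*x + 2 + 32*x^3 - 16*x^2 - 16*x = 6*s^3 + s^2*(4 - 11*x) + s*(-60*x^2 + x - 2) + 32*x^3 - 68*x^2 + 8*x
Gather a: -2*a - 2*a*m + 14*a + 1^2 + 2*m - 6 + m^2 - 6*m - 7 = a*(12 - 2*m) + m^2 - 4*m - 12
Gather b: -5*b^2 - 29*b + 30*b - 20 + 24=-5*b^2 + b + 4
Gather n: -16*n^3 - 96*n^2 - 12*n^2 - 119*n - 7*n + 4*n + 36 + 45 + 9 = -16*n^3 - 108*n^2 - 122*n + 90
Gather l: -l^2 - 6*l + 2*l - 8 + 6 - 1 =-l^2 - 4*l - 3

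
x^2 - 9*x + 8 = (x - 8)*(x - 1)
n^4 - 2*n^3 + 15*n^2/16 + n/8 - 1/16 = (n - 1)^2*(n - 1/4)*(n + 1/4)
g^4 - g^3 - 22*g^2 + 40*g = g*(g - 4)*(g - 2)*(g + 5)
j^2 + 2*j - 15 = (j - 3)*(j + 5)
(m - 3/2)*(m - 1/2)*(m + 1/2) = m^3 - 3*m^2/2 - m/4 + 3/8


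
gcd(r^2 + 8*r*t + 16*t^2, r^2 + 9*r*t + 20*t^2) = r + 4*t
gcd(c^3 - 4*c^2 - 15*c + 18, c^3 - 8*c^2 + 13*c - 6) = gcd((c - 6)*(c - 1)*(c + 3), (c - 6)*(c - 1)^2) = c^2 - 7*c + 6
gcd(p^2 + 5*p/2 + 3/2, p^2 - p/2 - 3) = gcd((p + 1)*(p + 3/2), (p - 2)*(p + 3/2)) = p + 3/2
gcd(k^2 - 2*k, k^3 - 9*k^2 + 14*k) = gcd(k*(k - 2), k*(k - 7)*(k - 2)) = k^2 - 2*k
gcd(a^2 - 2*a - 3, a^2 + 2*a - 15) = a - 3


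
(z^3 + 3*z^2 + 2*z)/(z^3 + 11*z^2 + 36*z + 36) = z*(z + 1)/(z^2 + 9*z + 18)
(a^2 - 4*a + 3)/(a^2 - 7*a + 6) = (a - 3)/(a - 6)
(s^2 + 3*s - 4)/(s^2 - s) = (s + 4)/s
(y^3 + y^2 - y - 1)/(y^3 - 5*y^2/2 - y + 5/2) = 2*(y + 1)/(2*y - 5)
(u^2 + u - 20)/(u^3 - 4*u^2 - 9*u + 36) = (u + 5)/(u^2 - 9)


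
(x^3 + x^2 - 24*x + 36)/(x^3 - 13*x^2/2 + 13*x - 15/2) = 2*(x^2 + 4*x - 12)/(2*x^2 - 7*x + 5)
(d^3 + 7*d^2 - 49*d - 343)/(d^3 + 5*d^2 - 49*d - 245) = (d + 7)/(d + 5)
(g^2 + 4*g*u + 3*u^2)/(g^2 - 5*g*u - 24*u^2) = (-g - u)/(-g + 8*u)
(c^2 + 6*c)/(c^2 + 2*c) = (c + 6)/(c + 2)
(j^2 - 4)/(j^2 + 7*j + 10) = (j - 2)/(j + 5)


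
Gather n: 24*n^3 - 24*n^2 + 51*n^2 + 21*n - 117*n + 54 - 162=24*n^3 + 27*n^2 - 96*n - 108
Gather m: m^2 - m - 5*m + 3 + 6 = m^2 - 6*m + 9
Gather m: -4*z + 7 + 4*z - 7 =0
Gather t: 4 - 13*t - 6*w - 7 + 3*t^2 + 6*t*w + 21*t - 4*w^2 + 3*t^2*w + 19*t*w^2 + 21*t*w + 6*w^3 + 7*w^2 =t^2*(3*w + 3) + t*(19*w^2 + 27*w + 8) + 6*w^3 + 3*w^2 - 6*w - 3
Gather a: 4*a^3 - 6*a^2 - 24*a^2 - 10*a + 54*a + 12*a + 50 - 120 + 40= 4*a^3 - 30*a^2 + 56*a - 30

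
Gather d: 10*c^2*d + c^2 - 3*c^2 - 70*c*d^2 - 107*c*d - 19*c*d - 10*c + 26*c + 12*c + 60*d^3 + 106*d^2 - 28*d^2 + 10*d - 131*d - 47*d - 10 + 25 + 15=-2*c^2 + 28*c + 60*d^3 + d^2*(78 - 70*c) + d*(10*c^2 - 126*c - 168) + 30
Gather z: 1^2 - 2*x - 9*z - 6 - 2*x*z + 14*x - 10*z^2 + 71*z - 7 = 12*x - 10*z^2 + z*(62 - 2*x) - 12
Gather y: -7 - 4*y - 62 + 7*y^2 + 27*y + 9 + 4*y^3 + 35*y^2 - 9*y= 4*y^3 + 42*y^2 + 14*y - 60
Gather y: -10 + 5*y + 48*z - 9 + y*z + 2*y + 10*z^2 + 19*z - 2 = y*(z + 7) + 10*z^2 + 67*z - 21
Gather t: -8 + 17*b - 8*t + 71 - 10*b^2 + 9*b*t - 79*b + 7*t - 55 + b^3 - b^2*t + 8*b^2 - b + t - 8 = b^3 - 2*b^2 - 63*b + t*(-b^2 + 9*b)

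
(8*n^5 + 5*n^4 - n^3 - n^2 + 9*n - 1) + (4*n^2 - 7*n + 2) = 8*n^5 + 5*n^4 - n^3 + 3*n^2 + 2*n + 1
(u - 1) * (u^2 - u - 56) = u^3 - 2*u^2 - 55*u + 56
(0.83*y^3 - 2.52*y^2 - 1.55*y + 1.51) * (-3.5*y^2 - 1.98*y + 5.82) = -2.905*y^5 + 7.1766*y^4 + 15.2452*y^3 - 16.8824*y^2 - 12.0108*y + 8.7882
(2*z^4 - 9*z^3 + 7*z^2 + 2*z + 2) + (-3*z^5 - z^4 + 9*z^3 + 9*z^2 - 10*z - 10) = -3*z^5 + z^4 + 16*z^2 - 8*z - 8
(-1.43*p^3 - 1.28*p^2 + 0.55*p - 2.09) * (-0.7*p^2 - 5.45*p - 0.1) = 1.001*p^5 + 8.6895*p^4 + 6.734*p^3 - 1.4065*p^2 + 11.3355*p + 0.209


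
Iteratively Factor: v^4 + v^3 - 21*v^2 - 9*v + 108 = (v + 3)*(v^3 - 2*v^2 - 15*v + 36) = (v - 3)*(v + 3)*(v^2 + v - 12) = (v - 3)^2*(v + 3)*(v + 4)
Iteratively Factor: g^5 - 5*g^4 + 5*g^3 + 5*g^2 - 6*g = (g - 2)*(g^4 - 3*g^3 - g^2 + 3*g) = (g - 2)*(g - 1)*(g^3 - 2*g^2 - 3*g) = (g - 2)*(g - 1)*(g + 1)*(g^2 - 3*g) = g*(g - 2)*(g - 1)*(g + 1)*(g - 3)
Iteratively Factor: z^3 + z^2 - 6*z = (z - 2)*(z^2 + 3*z) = (z - 2)*(z + 3)*(z)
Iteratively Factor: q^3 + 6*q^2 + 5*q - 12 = (q - 1)*(q^2 + 7*q + 12) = (q - 1)*(q + 4)*(q + 3)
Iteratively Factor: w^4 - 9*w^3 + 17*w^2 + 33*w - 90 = (w - 3)*(w^3 - 6*w^2 - w + 30) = (w - 3)*(w + 2)*(w^2 - 8*w + 15) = (w - 5)*(w - 3)*(w + 2)*(w - 3)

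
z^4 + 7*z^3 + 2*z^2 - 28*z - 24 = (z - 2)*(z + 1)*(z + 2)*(z + 6)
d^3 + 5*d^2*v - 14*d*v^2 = d*(d - 2*v)*(d + 7*v)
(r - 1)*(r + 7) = r^2 + 6*r - 7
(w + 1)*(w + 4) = w^2 + 5*w + 4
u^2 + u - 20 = (u - 4)*(u + 5)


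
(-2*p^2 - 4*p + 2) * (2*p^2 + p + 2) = -4*p^4 - 10*p^3 - 4*p^2 - 6*p + 4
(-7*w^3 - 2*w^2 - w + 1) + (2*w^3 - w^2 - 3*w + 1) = -5*w^3 - 3*w^2 - 4*w + 2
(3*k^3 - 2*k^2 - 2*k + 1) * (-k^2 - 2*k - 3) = -3*k^5 - 4*k^4 - 3*k^3 + 9*k^2 + 4*k - 3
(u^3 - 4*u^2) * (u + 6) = u^4 + 2*u^3 - 24*u^2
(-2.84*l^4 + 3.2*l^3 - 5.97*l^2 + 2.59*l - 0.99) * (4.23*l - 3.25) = -12.0132*l^5 + 22.766*l^4 - 35.6531*l^3 + 30.3582*l^2 - 12.6052*l + 3.2175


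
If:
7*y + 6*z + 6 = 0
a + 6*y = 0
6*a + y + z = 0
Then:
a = 36/217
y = -6/217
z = -30/31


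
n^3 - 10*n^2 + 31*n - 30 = (n - 5)*(n - 3)*(n - 2)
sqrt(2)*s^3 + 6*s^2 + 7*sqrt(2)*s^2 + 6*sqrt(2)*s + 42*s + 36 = (s + 6)*(s + 3*sqrt(2))*(sqrt(2)*s + sqrt(2))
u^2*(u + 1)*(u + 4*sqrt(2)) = u^4 + u^3 + 4*sqrt(2)*u^3 + 4*sqrt(2)*u^2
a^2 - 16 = (a - 4)*(a + 4)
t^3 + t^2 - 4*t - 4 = (t - 2)*(t + 1)*(t + 2)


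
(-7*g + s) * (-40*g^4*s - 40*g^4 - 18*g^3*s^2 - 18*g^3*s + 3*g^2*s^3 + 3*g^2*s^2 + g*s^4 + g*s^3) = 280*g^5*s + 280*g^5 + 86*g^4*s^2 + 86*g^4*s - 39*g^3*s^3 - 39*g^3*s^2 - 4*g^2*s^4 - 4*g^2*s^3 + g*s^5 + g*s^4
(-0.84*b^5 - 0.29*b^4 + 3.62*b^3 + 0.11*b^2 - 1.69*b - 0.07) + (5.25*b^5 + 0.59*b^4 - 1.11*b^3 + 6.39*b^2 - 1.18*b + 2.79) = 4.41*b^5 + 0.3*b^4 + 2.51*b^3 + 6.5*b^2 - 2.87*b + 2.72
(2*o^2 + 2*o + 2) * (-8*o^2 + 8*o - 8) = -16*o^4 - 16*o^2 - 16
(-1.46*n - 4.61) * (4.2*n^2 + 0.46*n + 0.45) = -6.132*n^3 - 20.0336*n^2 - 2.7776*n - 2.0745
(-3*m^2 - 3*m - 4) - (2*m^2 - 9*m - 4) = -5*m^2 + 6*m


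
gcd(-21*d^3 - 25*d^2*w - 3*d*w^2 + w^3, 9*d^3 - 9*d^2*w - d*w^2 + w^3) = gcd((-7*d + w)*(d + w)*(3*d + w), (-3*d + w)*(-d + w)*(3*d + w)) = 3*d + w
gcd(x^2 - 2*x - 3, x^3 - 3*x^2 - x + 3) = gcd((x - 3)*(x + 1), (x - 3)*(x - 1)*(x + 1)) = x^2 - 2*x - 3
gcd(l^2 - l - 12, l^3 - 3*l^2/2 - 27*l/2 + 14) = l - 4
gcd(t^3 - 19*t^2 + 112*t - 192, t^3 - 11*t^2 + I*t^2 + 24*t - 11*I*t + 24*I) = t^2 - 11*t + 24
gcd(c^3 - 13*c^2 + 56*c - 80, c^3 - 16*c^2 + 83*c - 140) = c^2 - 9*c + 20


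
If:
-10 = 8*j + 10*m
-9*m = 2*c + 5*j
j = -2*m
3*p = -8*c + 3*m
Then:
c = 5/6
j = -10/3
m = 5/3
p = -5/9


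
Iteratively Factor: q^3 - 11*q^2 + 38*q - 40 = (q - 4)*(q^2 - 7*q + 10) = (q - 4)*(q - 2)*(q - 5)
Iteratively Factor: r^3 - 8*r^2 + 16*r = (r)*(r^2 - 8*r + 16) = r*(r - 4)*(r - 4)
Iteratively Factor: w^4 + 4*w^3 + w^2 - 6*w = (w)*(w^3 + 4*w^2 + w - 6) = w*(w - 1)*(w^2 + 5*w + 6) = w*(w - 1)*(w + 2)*(w + 3)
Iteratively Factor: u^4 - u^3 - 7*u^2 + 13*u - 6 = (u - 1)*(u^3 - 7*u + 6) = (u - 1)*(u + 3)*(u^2 - 3*u + 2) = (u - 1)^2*(u + 3)*(u - 2)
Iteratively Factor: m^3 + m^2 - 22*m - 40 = (m + 4)*(m^2 - 3*m - 10) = (m - 5)*(m + 4)*(m + 2)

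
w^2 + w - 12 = (w - 3)*(w + 4)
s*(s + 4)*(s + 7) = s^3 + 11*s^2 + 28*s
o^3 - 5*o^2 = o^2*(o - 5)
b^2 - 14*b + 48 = (b - 8)*(b - 6)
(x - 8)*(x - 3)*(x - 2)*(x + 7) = x^4 - 6*x^3 - 45*x^2 + 274*x - 336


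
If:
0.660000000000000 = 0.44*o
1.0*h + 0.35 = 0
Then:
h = -0.35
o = 1.50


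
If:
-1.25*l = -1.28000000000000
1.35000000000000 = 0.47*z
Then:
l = 1.02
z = 2.87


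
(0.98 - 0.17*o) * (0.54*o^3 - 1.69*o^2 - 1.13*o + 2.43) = -0.0918*o^4 + 0.8165*o^3 - 1.4641*o^2 - 1.5205*o + 2.3814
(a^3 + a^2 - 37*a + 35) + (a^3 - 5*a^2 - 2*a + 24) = 2*a^3 - 4*a^2 - 39*a + 59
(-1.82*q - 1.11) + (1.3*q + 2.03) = 0.92 - 0.52*q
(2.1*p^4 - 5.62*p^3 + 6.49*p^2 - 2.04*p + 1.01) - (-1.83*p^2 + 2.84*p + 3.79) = 2.1*p^4 - 5.62*p^3 + 8.32*p^2 - 4.88*p - 2.78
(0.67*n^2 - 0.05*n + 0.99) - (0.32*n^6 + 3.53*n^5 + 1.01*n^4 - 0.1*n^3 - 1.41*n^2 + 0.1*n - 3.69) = -0.32*n^6 - 3.53*n^5 - 1.01*n^4 + 0.1*n^3 + 2.08*n^2 - 0.15*n + 4.68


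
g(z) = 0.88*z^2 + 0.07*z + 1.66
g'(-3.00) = -5.21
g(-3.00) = 9.37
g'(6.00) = 10.63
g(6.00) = 33.76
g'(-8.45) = -14.80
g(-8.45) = 63.90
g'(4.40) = 7.81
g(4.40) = 19.00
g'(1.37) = 2.48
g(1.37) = 3.41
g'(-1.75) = -3.01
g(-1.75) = 4.23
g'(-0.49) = -0.79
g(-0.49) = 1.84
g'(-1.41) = -2.41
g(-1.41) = 3.31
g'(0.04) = 0.14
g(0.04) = 1.66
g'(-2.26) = -3.91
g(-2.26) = 6.00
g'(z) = 1.76*z + 0.07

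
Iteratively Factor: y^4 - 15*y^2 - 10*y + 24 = (y + 2)*(y^3 - 2*y^2 - 11*y + 12) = (y - 4)*(y + 2)*(y^2 + 2*y - 3) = (y - 4)*(y - 1)*(y + 2)*(y + 3)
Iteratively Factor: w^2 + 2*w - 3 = (w + 3)*(w - 1)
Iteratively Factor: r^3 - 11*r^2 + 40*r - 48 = (r - 3)*(r^2 - 8*r + 16) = (r - 4)*(r - 3)*(r - 4)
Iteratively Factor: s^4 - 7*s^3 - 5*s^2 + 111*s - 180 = (s - 5)*(s^3 - 2*s^2 - 15*s + 36) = (s - 5)*(s + 4)*(s^2 - 6*s + 9) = (s - 5)*(s - 3)*(s + 4)*(s - 3)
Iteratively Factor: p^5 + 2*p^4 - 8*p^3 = (p - 2)*(p^4 + 4*p^3) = p*(p - 2)*(p^3 + 4*p^2) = p^2*(p - 2)*(p^2 + 4*p) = p^3*(p - 2)*(p + 4)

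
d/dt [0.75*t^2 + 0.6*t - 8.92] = 1.5*t + 0.6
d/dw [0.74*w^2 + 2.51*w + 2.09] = 1.48*w + 2.51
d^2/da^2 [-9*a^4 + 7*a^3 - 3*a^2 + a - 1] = -108*a^2 + 42*a - 6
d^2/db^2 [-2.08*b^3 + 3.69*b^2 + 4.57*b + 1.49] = 7.38 - 12.48*b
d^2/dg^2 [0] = 0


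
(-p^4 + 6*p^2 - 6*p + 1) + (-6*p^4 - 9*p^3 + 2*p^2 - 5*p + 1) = -7*p^4 - 9*p^3 + 8*p^2 - 11*p + 2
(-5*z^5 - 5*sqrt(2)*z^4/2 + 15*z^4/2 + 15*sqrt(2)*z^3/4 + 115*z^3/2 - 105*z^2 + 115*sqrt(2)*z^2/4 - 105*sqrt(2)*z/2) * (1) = -5*z^5 - 5*sqrt(2)*z^4/2 + 15*z^4/2 + 15*sqrt(2)*z^3/4 + 115*z^3/2 - 105*z^2 + 115*sqrt(2)*z^2/4 - 105*sqrt(2)*z/2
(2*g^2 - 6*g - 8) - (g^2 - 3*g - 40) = g^2 - 3*g + 32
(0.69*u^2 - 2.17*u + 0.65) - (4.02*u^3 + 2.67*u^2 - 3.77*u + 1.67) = -4.02*u^3 - 1.98*u^2 + 1.6*u - 1.02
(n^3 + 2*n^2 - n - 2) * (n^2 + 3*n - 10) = n^5 + 5*n^4 - 5*n^3 - 25*n^2 + 4*n + 20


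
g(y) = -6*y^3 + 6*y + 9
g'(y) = 6 - 18*y^2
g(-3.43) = 230.54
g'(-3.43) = -205.77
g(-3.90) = 341.51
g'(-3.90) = -267.78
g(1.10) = 7.61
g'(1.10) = -15.78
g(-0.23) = 7.69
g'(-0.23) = 5.05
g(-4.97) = 715.76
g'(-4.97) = -438.62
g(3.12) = -154.51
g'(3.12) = -169.22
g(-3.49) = 243.11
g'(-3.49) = -213.24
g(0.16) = 9.94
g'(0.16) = 5.54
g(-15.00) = 20169.00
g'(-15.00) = -4044.00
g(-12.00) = 10305.00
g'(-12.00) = -2586.00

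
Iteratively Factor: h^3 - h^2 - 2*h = (h)*(h^2 - h - 2) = h*(h - 2)*(h + 1)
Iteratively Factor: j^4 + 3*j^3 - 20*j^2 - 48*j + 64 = (j + 4)*(j^3 - j^2 - 16*j + 16) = (j + 4)^2*(j^2 - 5*j + 4) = (j - 1)*(j + 4)^2*(j - 4)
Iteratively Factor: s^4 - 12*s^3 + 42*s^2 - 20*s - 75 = (s + 1)*(s^3 - 13*s^2 + 55*s - 75) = (s - 5)*(s + 1)*(s^2 - 8*s + 15) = (s - 5)^2*(s + 1)*(s - 3)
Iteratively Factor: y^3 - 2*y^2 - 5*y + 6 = (y + 2)*(y^2 - 4*y + 3) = (y - 1)*(y + 2)*(y - 3)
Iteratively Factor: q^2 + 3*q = (q)*(q + 3)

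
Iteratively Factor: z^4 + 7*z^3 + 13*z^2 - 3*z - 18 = (z - 1)*(z^3 + 8*z^2 + 21*z + 18) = (z - 1)*(z + 2)*(z^2 + 6*z + 9) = (z - 1)*(z + 2)*(z + 3)*(z + 3)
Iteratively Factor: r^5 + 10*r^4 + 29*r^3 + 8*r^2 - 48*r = (r + 3)*(r^4 + 7*r^3 + 8*r^2 - 16*r) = (r - 1)*(r + 3)*(r^3 + 8*r^2 + 16*r) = (r - 1)*(r + 3)*(r + 4)*(r^2 + 4*r) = r*(r - 1)*(r + 3)*(r + 4)*(r + 4)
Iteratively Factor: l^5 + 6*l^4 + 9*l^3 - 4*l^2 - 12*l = (l + 2)*(l^4 + 4*l^3 + l^2 - 6*l) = (l - 1)*(l + 2)*(l^3 + 5*l^2 + 6*l) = (l - 1)*(l + 2)*(l + 3)*(l^2 + 2*l) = l*(l - 1)*(l + 2)*(l + 3)*(l + 2)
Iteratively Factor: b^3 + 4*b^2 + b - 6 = (b + 2)*(b^2 + 2*b - 3) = (b - 1)*(b + 2)*(b + 3)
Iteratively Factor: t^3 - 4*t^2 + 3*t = (t)*(t^2 - 4*t + 3) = t*(t - 3)*(t - 1)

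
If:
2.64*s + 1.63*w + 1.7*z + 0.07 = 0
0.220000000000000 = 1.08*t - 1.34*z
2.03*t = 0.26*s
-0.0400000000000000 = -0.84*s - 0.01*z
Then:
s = 0.05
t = 0.01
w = 0.04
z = -0.16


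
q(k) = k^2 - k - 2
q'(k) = 2*k - 1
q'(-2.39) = -5.78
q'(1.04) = 1.08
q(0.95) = -2.05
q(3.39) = 6.10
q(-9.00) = 88.00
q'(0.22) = -0.56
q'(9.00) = 17.00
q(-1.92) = 3.61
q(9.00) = 70.00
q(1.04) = -1.96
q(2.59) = 2.12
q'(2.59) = 4.18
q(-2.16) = 4.83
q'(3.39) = 5.78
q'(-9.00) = -19.00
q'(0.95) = 0.90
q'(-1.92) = -4.84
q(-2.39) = 6.10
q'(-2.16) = -5.32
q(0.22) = -2.17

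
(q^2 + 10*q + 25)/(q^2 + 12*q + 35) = (q + 5)/(q + 7)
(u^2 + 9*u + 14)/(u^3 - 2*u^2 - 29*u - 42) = (u + 7)/(u^2 - 4*u - 21)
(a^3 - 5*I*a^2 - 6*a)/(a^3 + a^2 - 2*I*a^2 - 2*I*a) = (a - 3*I)/(a + 1)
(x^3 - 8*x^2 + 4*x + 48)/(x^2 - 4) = (x^2 - 10*x + 24)/(x - 2)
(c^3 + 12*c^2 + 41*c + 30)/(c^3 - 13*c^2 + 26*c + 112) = (c^3 + 12*c^2 + 41*c + 30)/(c^3 - 13*c^2 + 26*c + 112)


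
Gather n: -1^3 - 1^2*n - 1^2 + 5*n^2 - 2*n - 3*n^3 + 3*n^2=-3*n^3 + 8*n^2 - 3*n - 2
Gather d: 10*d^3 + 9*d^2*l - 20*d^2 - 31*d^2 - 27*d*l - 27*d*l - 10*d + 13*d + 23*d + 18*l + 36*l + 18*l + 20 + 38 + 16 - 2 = 10*d^3 + d^2*(9*l - 51) + d*(26 - 54*l) + 72*l + 72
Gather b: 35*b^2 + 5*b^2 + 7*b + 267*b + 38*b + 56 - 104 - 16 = 40*b^2 + 312*b - 64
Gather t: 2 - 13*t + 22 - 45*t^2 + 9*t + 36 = -45*t^2 - 4*t + 60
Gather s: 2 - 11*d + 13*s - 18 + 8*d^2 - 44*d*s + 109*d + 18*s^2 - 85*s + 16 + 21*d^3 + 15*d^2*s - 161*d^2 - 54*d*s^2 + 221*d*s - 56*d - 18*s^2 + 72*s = 21*d^3 - 153*d^2 - 54*d*s^2 + 42*d + s*(15*d^2 + 177*d)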